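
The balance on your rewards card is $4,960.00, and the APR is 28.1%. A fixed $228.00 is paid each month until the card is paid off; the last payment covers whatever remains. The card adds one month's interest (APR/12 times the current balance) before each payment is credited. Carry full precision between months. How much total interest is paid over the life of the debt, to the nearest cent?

$2,055.37

Monthly rate r = 28.1%/12 = 2.34167% = 0.0234167.
Payoff takes n = ⌈−ln(1 − rB₀/P)/ln(1+r)⌉ = ⌈30.767⌉ = 31 payments; the last is $175.37.
Total paid = 30·$228.00 + $175.37 = $7,015.37.
Total interest = total paid − principal = $7,015.37 − $4,960.00 = $2,055.37.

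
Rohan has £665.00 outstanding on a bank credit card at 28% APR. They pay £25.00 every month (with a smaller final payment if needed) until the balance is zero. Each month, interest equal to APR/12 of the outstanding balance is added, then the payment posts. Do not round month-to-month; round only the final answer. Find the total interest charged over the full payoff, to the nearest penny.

£385.66

Monthly rate r = 28%/12 = 2.33333% = 0.0233333.
Payoff takes n = ⌈−ln(1 − rB₀/P)/ln(1+r)⌉ = ⌈42.026⌉ = 43 payments; the last is £0.66.
Total paid = 42·£25.00 + £0.66 = £1,050.66.
Total interest = total paid − principal = £1,050.66 − £665.00 = £385.66.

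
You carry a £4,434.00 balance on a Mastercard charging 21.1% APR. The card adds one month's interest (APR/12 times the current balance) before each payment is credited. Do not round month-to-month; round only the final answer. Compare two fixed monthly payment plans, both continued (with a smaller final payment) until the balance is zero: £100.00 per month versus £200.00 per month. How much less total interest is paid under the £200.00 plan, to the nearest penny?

£3,008.87

Monthly rate r = 21.1%/12 = 1.75833% = 0.0175833.
At £100.00/mo: n = ⌈−ln(1 − rB₀/P)/ln(1+r)⌉ = 87 payments (last £77.54); total interest = total paid − £4,434.00 = £4,243.54.
At £200.00/mo: 29 payments (last £68.67); total interest £1,234.67.
Interest saved = £4,243.54 − £1,234.67 = £3,008.87.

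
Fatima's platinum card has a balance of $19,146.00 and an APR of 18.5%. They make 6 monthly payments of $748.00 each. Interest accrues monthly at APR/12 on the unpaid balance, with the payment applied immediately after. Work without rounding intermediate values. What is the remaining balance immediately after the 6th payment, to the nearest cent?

$16,322.11

Monthly rate r = 18.5%/12 = 1.54167% = 0.0154167.
Each month: B ← B·(1+r) − $748.00.
Month 1: interest $295.17; balance after payment $18,693.17.
Month 2: interest $288.19; balance after payment $18,233.35.
Month 3: interest $281.10; balance after payment $17,766.45.
Month 4: interest $273.90; balance after payment $17,292.35.
Month 5: interest $266.59; balance after payment $16,810.94.
Month 6: interest $259.17; balance after payment $16,322.11.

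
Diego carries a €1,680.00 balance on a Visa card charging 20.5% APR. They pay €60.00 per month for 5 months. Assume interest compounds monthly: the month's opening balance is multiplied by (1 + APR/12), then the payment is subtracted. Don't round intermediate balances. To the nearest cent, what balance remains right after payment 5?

€1,518.06

Monthly rate r = 20.5%/12 = 1.70833% = 0.0170833.
Each month: B ← B·(1+r) − €60.00.
Month 1: interest €28.70; balance after payment €1,648.70.
Month 2: interest €28.17; balance after payment €1,616.87.
Month 3: interest €27.62; balance after payment €1,584.49.
Month 4: interest €27.07; balance after payment €1,551.56.
Month 5: interest €26.51; balance after payment €1,518.06.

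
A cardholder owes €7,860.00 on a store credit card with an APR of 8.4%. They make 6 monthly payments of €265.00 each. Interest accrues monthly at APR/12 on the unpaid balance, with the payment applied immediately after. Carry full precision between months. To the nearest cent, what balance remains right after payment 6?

Monthly rate r = 8.4%/12 = 0.7% = 0.007.
Each month: B ← B·(1+r) − €265.00.
Month 1: interest €55.02; balance after payment €7,650.02.
Month 2: interest €53.55; balance after payment €7,438.57.
Month 3: interest €52.07; balance after payment €7,225.64.
Month 4: interest €50.58; balance after payment €7,011.22.
Month 5: interest €49.08; balance after payment €6,795.30.
Month 6: interest €47.57; balance after payment €6,577.87.

€6,577.87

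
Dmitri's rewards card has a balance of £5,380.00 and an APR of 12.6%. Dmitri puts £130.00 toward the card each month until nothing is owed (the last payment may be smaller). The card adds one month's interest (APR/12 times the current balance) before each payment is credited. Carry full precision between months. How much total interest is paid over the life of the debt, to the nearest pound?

£1,716

Monthly rate r = 12.6%/12 = 1.05% = 0.0105.
Payoff takes n = ⌈−ln(1 − rB₀/P)/ln(1+r)⌉ = ⌈54.581⌉ = 55 payments; the last is £75.70.
Total paid = 54·£130.00 + £75.70 = £7,095.70.
Total interest = total paid − principal = £7,095.70 − £5,380.00 = £1,715.70.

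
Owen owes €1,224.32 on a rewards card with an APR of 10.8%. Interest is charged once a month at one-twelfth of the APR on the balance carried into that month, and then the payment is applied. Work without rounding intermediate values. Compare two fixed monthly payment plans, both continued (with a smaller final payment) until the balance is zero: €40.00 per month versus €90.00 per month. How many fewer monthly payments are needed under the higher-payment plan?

Monthly rate r = 10.8%/12 = 0.9% = 0.009.
At €40.00/mo: n = ⌈−ln(1 − rB₀/P)/ln(1+r)⌉ = 36 payments (last €38.60); total interest = total paid − €1,224.32 = €214.28.
At €90.00/mo: 15 payments (last €51.98); total interest €87.66.
Payments saved = 36 − 15 = 21.

21 fewer payments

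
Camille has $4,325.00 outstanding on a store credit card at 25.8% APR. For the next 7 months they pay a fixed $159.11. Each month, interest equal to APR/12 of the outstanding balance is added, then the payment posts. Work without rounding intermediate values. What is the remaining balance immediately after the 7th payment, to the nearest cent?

$3,831.20

Monthly rate r = 25.8%/12 = 2.15% = 0.0215.
Each month: B ← B·(1+r) − $159.11.
Month 1: interest $92.99; balance after payment $4,258.88.
Month 2: interest $91.57; balance after payment $4,191.33.
Month 3: interest $90.11; balance after payment $4,122.34.
Month 4: interest $88.63; balance after payment $4,051.86.
Month 5: interest $87.11; balance after payment $3,979.86.
Month 6: interest $85.57; balance after payment $3,906.32.
Month 7: interest $83.99; balance after payment $3,831.20.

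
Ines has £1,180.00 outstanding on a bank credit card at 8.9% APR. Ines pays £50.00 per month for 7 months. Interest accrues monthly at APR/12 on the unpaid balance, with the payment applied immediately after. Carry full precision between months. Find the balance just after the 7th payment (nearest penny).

Monthly rate r = 8.9%/12 = 0.741667% = 0.00741667.
Each month: B ← B·(1+r) − £50.00.
Month 1: interest £8.75; balance after payment £1,138.75.
Month 2: interest £8.45; balance after payment £1,097.20.
Month 3: interest £8.14; balance after payment £1,055.33.
Month 4: interest £7.83; balance after payment £1,013.16.
Month 5: interest £7.51; balance after payment £970.68.
Month 6: interest £7.20; balance after payment £927.88.
Month 7: interest £6.88; balance after payment £884.76.

£884.76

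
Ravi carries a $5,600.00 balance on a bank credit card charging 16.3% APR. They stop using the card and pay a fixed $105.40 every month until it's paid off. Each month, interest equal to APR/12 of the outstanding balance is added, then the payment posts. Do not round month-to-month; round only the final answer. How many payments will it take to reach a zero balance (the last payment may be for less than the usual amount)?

95 payments

Monthly rate r = 16.3%/12 = 1.35833% = 0.0135833.
Recurrence: B ← B·(1+r) − $105.40.
Month 1: interest $76.07; balance after payment $5,570.67.
Month 2: interest $75.67; balance after payment $5,540.93.
Closed form: n = −ln(1 − rB₀/P)/ln(1+r) = −ln(0.2783)/ln(1.01358) ≈ 94.800, so the balance reaches zero during payment 95.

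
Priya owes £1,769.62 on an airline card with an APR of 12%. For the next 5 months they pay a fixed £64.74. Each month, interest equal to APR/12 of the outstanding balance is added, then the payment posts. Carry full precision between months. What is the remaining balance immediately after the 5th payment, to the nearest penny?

£1,529.65

Monthly rate r = 12%/12 = 1% = 0.01.
Each month: B ← B·(1+r) − £64.74.
Month 1: interest £17.70; balance after payment £1,722.58.
Month 2: interest £17.23; balance after payment £1,675.06.
Month 3: interest £16.75; balance after payment £1,627.07.
Month 4: interest £16.27; balance after payment £1,578.60.
Month 5: interest £15.79; balance after payment £1,529.65.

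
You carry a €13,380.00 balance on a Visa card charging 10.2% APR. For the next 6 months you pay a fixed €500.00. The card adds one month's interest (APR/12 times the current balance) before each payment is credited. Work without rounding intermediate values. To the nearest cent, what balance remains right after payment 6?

€11,012.57

Monthly rate r = 10.2%/12 = 0.85% = 0.0085.
Each month: B ← B·(1+r) − €500.00.
Month 1: interest €113.73; balance after payment €12,993.73.
Month 2: interest €110.45; balance after payment €12,604.18.
Month 3: interest €107.14; balance after payment €12,211.31.
Month 4: interest €103.80; balance after payment €11,815.11.
Month 5: interest €100.43; balance after payment €11,415.54.
Month 6: interest €97.03; balance after payment €11,012.57.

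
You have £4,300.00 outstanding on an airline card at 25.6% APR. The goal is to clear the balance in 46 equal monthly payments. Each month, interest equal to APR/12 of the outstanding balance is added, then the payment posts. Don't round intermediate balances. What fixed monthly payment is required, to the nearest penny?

£147.65

Monthly rate r = 25.6%/12 = 2.13333% = 0.0213333.
Level-payment amortization: P = B₀·r / (1 − (1+r)^(−n)) = 4300.00·0.0213333 / (1 − 1.02133^(−46)).
Denominator 1 − (1+r)^(−46) = 0.621300516.
P = 91.7333 / 0.621300516 ≈ 147.65.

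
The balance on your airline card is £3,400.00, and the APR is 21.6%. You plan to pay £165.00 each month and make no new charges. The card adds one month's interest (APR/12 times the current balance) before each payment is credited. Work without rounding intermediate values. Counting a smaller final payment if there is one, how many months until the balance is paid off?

Monthly rate r = 21.6%/12 = 1.8% = 0.018.
Recurrence: B ← B·(1+r) − £165.00.
Month 1: interest £61.20; balance after payment £3,296.20.
Month 2: interest £59.33; balance after payment £3,190.53.
Closed form: n = −ln(1 − rB₀/P)/ln(1+r) = −ln(0.62909)/ln(1.018) ≈ 25.980, so the balance reaches zero during payment 26.

26 payments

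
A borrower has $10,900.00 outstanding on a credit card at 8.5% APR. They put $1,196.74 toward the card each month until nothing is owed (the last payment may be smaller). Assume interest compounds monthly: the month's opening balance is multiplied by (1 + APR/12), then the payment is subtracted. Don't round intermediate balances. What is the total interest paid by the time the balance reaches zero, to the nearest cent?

$408.41

Monthly rate r = 8.5%/12 = 0.708333% = 0.00708333.
Payoff takes n = ⌈−ln(1 − rB₀/P)/ln(1+r)⌉ = ⌈9.448⌉ = 10 payments; the last is $537.75.
Total paid = 9·$1,196.74 + $537.75 = $11,308.41.
Total interest = total paid − principal = $11,308.41 − $10,900.00 = $408.41.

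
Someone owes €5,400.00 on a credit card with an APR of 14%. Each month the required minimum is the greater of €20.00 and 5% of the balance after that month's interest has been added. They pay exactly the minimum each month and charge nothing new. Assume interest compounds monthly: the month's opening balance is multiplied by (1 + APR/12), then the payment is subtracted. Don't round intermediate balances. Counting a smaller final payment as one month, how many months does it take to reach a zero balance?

Monthly rate r = 14%/12 = 1.16667% = 0.0116667.
While 5% of the post-interest balance exceeds €20.00, each month B ← (B·(1+r))·(1 − 0.05), i.e. B shrinks by the factor (1+r)·0.95 = 0.96108.
This holds for months 1–66. Entering month 67 the balance is €393.21; 5% of the post-interest balance is now below €20.00, so the flat €20.00 minimum applies from here.
From month 67 a fixed €20.00 at rate r clears €393.21 in 23 more payments. Total: 66 + 23 = 89 months.

89 months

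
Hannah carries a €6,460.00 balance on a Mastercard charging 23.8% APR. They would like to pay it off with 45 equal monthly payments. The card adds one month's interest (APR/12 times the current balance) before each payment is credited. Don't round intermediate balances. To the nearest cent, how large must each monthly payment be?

Monthly rate r = 23.8%/12 = 1.98333% = 0.0198333.
Level-payment amortization: P = B₀·r / (1 − (1+r)^(−n)) = 6460.00·0.0198333 / (1 − 1.01983^(−45)).
Denominator 1 − (1+r)^(−45) = 0.58677568.
P = 128.123 / 0.58677568 ≈ 218.35.

€218.35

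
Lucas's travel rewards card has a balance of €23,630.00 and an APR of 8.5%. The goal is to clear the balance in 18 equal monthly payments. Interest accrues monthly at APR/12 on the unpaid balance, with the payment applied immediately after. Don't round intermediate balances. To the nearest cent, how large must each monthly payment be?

€1,402.88

Monthly rate r = 8.5%/12 = 0.708333% = 0.00708333.
Level-payment amortization: P = B₀·r / (1 − (1+r)^(−n)) = 23630.00·0.00708333 / (1 − 1.00708^(−18)).
Denominator 1 − (1+r)^(−18) = 0.119310855.
P = 167.379 / 0.119310855 ≈ 1402.88.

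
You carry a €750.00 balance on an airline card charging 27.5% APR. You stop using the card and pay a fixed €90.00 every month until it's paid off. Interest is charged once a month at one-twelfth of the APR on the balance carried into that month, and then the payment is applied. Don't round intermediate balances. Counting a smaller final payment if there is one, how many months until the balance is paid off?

10 months

Monthly rate r = 27.5%/12 = 2.29167% = 0.0229167.
Recurrence: B ← B·(1+r) − €90.00.
Month 1: interest €17.19; balance after payment €677.19.
Month 2: interest €15.52; balance after payment €602.71.
Closed form: n = −ln(1 − rB₀/P)/ln(1+r) = −ln(0.80903)/ln(1.02292) ≈ 9.353, so the balance reaches zero during payment 10.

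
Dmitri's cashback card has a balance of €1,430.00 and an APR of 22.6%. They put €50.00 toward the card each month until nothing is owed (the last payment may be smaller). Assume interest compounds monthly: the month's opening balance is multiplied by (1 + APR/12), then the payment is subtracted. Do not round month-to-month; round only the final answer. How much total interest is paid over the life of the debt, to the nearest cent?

Monthly rate r = 22.6%/12 = 1.88333% = 0.0188333.
Payoff takes n = ⌈−ln(1 − rB₀/P)/ln(1+r)⌉ = ⌈41.460⌉ = 42 payments; the last is €23.10.
Total paid = 41·€50.00 + €23.10 = €2,073.10.
Total interest = total paid − principal = €2,073.10 − €1,430.00 = €643.10.

€643.10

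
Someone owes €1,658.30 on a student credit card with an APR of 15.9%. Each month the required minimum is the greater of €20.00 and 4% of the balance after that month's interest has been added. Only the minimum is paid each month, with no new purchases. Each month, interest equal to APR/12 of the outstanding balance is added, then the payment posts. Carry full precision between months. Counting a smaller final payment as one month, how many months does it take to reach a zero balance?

Monthly rate r = 15.9%/12 = 1.325% = 0.01325.
While 4% of the post-interest balance exceeds €20.00, each month B ← (B·(1+r))·(1 − 0.04), i.e. B shrinks by the factor (1+r)·0.96 = 0.97272.
This holds for months 1–44. Entering month 45 the balance is €491.05; 4% of the post-interest balance is now below €20.00, so the flat €20.00 minimum applies from here.
From month 45 a fixed €20.00 at rate r clears €491.05 in 30 more payments. Total: 44 + 30 = 74 months.

74 months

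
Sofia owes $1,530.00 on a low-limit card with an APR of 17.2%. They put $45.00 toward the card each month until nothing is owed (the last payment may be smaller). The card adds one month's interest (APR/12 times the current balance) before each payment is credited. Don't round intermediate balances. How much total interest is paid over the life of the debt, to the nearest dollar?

Monthly rate r = 17.2%/12 = 1.43333% = 0.0143333.
Payoff takes n = ⌈−ln(1 − rB₀/P)/ln(1+r)⌉ = ⌈46.947⌉ = 47 payments; the last is $42.63.
Total paid = 46·$45.00 + $42.63 = $2,112.63.
Total interest = total paid − principal = $2,112.63 − $1,530.00 = $582.63.

$583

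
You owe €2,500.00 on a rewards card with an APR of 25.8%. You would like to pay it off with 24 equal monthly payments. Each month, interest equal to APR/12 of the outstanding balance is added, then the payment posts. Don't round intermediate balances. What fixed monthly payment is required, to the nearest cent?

€134.43

Monthly rate r = 25.8%/12 = 2.15% = 0.0215.
Level-payment amortization: P = B₀·r / (1 − (1+r)^(−n)) = 2500.00·0.0215 / (1 − 1.0215^(−24)).
Denominator 1 − (1+r)^(−24) = 0.399823348.
P = 53.75 / 0.399823348 ≈ 134.43.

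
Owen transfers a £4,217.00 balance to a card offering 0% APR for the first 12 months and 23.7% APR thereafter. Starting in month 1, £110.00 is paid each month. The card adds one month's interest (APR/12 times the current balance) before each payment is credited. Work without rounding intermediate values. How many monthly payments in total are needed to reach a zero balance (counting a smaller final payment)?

50 payments

Promo months 1–12 at r₀ = 0%/12 = 0; months 13+ at r₁ = 23.7%/12 = 0.01975.
After month 12 (no interest yet): B = £4,217.00 − 12·£110.00 = £2,897.00.
Then at r₁ with £110.00/mo: n₂ = −ln(1 − r₁·B/P)/ln(1+r₁) ≈ 37.54 → 38 more payments.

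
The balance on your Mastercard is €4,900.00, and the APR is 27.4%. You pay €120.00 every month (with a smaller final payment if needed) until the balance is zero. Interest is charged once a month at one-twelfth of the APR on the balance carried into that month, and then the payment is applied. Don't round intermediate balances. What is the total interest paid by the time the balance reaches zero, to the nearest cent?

€9,417.30

Monthly rate r = 27.4%/12 = 2.28333% = 0.0228333.
Payoff takes n = ⌈−ln(1 − rB₀/P)/ln(1+r)⌉ = ⌈119.308⌉ = 120 payments; the last is €37.30.
Total paid = 119·€120.00 + €37.30 = €14,317.30.
Total interest = total paid − principal = €14,317.30 − €4,900.00 = €9,417.30.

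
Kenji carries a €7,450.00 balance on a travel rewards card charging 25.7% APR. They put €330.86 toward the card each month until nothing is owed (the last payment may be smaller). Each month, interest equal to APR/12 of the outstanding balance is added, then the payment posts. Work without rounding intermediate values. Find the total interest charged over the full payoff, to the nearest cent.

Monthly rate r = 25.7%/12 = 2.14167% = 0.0214167.
Payoff takes n = ⌈−ln(1 − rB₀/P)/ln(1+r)⌉ = ⌈31.063⌉ = 32 payments; the last is €21.09.
Total paid = 31·€330.86 + €21.09 = €10,277.75.
Total interest = total paid − principal = €10,277.75 − €7,450.00 = €2,827.75.

€2,827.75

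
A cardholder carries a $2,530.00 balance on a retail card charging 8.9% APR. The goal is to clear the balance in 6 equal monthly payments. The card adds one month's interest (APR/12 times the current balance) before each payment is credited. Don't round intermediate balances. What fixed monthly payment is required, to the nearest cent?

Monthly rate r = 8.9%/12 = 0.741667% = 0.00741667.
Level-payment amortization: P = B₀·r / (1 − (1+r)^(−n)) = 2530.00·0.00741667 / (1 − 1.00742^(−6)).
Denominator 1 − (1+r)^(−6) = 0.0433673247.
P = 18.7642 / 0.0433673247 ≈ 432.68.

$432.68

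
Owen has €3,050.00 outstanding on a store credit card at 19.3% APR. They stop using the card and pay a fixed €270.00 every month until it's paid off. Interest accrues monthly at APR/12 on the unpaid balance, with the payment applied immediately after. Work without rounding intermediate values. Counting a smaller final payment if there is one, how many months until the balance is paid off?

13 payments

Monthly rate r = 19.3%/12 = 1.60833% = 0.0160833.
Recurrence: B ← B·(1+r) − €270.00.
Month 1: interest €49.05; balance after payment €2,829.05.
Month 2: interest €45.50; balance after payment €2,604.55.
Closed form: n = −ln(1 − rB₀/P)/ln(1+r) = −ln(0.81832)/ln(1.01608) ≈ 12.567, so the balance reaches zero during payment 13.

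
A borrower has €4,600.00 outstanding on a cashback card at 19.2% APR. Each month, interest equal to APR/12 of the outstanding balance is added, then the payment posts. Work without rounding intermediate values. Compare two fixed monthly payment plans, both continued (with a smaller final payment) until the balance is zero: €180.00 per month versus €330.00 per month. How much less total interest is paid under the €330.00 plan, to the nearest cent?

Monthly rate r = 19.2%/12 = 1.6% = 0.016.
At €180.00/mo: n = ⌈−ln(1 − rB₀/P)/ln(1+r)⌉ = 34 payments (last €22.05); total interest = total paid − €4,600.00 = €1,362.05.
At €330.00/mo: 16 payments (last €296.57); total interest €646.57.
Interest saved = €1,362.05 − €646.57 = €715.48.

€715.48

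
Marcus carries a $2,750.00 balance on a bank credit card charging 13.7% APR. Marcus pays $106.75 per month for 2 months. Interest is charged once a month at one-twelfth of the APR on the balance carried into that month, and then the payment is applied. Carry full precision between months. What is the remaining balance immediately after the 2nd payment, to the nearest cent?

$2,598.43

Monthly rate r = 13.7%/12 = 1.14167% = 0.0114167.
Each month: B ← B·(1+r) − $106.75.
Month 1: interest $31.40; balance after payment $2,674.65.
Month 2: interest $30.54; balance after payment $2,598.43.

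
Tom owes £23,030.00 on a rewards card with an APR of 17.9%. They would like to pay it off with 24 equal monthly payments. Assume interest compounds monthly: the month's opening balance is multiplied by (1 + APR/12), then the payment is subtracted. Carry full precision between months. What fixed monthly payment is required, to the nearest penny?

Monthly rate r = 17.9%/12 = 1.49167% = 0.0149167.
Level-payment amortization: P = B₀·r / (1 − (1+r)^(−n)) = 23030.00·0.0149167 / (1 − 1.01492^(−24)).
Denominator 1 − (1+r)^(−24) = 0.299076253.
P = 343.531 / 0.299076253 ≈ 1148.64.

£1,148.64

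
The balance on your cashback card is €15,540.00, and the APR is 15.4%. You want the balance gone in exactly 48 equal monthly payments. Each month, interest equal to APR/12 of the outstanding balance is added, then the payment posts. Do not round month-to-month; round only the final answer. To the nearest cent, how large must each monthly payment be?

€435.65

Monthly rate r = 15.4%/12 = 1.28333% = 0.0128333.
Level-payment amortization: P = B₀·r / (1 − (1+r)^(−n)) = 15540.00·0.0128333 / (1 − 1.01283^(−48)).
Denominator 1 − (1+r)^(−48) = 0.457778575.
P = 199.43 / 0.457778575 ≈ 435.65.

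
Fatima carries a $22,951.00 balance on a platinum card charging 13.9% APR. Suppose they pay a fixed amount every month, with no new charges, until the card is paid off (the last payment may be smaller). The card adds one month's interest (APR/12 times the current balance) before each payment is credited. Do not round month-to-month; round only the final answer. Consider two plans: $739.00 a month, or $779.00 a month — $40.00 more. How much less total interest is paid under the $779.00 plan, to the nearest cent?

$375.25

Monthly rate r = 13.9%/12 = 1.15833% = 0.0115833.
At $739.00/mo: n = ⌈−ln(1 − rB₀/P)/ln(1+r)⌉ = 39 payments (last $530.03); total interest = total paid − $22,951.00 = $5,661.03.
At $779.00/mo: 37 payments (last $192.78); total interest $5,285.78.
Interest saved = $5,661.03 − $5,285.78 = $375.25.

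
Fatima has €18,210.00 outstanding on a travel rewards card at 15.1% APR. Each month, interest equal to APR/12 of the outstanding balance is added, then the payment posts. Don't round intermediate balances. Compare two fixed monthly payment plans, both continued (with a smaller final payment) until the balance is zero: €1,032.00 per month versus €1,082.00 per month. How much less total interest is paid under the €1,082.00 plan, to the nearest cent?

€130.08

Monthly rate r = 15.1%/12 = 1.25833% = 0.0125833.
At €1,032.00/mo: n = ⌈−ln(1 − rB₀/P)/ln(1+r)⌉ = 21 payments (last €81.37); total interest = total paid − €18,210.00 = €2,511.37.
At €1,082.00/mo: 20 payments (last €33.29); total interest €2,381.29.
Interest saved = €2,511.37 − €2,381.29 = €130.08.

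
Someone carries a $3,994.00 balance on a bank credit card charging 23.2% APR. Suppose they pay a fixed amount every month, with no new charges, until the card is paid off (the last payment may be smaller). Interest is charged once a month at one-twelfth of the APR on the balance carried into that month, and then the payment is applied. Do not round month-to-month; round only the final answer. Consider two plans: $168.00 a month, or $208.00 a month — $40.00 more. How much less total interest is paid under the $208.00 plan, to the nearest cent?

$359.71

Monthly rate r = 23.2%/12 = 1.93333% = 0.0193333.
At $168.00/mo: n = ⌈−ln(1 − rB₀/P)/ln(1+r)⌉ = 33 payments (last $24.18); total interest = total paid − $3,994.00 = $1,406.18.
At $208.00/mo: 25 payments (last $48.47); total interest $1,046.47.
Interest saved = $1,406.18 − $1,046.47 = $359.71.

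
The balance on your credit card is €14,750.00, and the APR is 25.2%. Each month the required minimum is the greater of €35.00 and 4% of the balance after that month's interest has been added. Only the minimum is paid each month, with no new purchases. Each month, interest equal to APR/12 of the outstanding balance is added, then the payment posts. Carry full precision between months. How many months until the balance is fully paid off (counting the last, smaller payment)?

Monthly rate r = 25.2%/12 = 2.1% = 0.021.
While 4% of the post-interest balance exceeds €35.00, each month B ← (B·(1+r))·(1 − 0.04), i.e. B shrinks by the factor (1+r)·0.96 = 0.98016.
This holds for months 1–142. Entering month 143 the balance is €856.96; 4% of the post-interest balance is now below €35.00, so the flat €35.00 minimum applies from here.
From month 143 a fixed €35.00 at rate r clears €856.96 in 35 more payments. Total: 142 + 35 = 177 months.

177 months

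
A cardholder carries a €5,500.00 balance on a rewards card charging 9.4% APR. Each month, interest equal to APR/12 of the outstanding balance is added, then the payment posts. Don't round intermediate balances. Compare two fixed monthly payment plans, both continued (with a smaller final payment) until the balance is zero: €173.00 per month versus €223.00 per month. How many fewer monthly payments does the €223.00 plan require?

9 fewer payments

Monthly rate r = 9.4%/12 = 0.783333% = 0.00783333.
At €173.00/mo: n = ⌈−ln(1 − rB₀/P)/ln(1+r)⌉ = 37 payments (last €122.02); total interest = total paid − €5,500.00 = €850.02.
At €223.00/mo: 28 payments (last €114.59); total interest €635.59.
Payments saved = 37 − 28 = 9.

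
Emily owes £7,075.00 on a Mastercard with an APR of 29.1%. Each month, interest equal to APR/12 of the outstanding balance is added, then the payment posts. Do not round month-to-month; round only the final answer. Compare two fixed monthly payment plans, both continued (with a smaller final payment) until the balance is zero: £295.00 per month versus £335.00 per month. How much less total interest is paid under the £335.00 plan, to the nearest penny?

Monthly rate r = 29.1%/12 = 2.425% = 0.02425.
At £295.00/mo: n = ⌈−ln(1 − rB₀/P)/ln(1+r)⌉ = 37 payments (last £108.03); total interest = total paid − £7,075.00 = £3,653.03.
At £335.00/mo: 30 payments (last £320.06); total interest £2,960.06.
Interest saved = £3,653.03 − £2,960.06 = £692.97.

£692.97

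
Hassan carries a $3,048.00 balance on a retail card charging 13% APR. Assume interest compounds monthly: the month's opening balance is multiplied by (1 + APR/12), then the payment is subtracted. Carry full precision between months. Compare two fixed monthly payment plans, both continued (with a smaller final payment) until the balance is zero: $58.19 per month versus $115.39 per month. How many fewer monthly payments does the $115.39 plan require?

Monthly rate r = 13%/12 = 1.08333% = 0.0108333.
At $58.19/mo: n = ⌈−ln(1 − rB₀/P)/ln(1+r)⌉ = 78 payments (last $45.31); total interest = total paid − $3,048.00 = $1,477.94.
At $115.39/mo: 32 payments (last $32.99); total interest $562.08.
Payments saved = 78 − 32 = 46.

46 fewer payments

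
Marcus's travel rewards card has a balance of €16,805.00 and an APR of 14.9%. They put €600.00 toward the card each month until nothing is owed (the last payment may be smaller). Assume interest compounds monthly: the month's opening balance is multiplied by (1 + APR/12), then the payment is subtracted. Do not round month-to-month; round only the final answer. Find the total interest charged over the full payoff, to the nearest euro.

Monthly rate r = 14.9%/12 = 1.24167% = 0.0124167.
Payoff takes n = ⌈−ln(1 − rB₀/P)/ln(1+r)⌉ = ⌈34.631⌉ = 35 payments; the last is €379.67.
Total paid = 34·€600.00 + €379.67 = €20,779.67.
Total interest = total paid − principal = €20,779.67 − €16,805.00 = €3,974.67.

€3,975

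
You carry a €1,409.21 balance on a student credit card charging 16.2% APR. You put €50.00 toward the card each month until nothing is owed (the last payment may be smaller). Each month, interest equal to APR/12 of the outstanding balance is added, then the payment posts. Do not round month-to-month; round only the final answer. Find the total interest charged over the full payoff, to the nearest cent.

€376.21

Monthly rate r = 16.2%/12 = 1.35% = 0.0135.
Payoff takes n = ⌈−ln(1 − rB₀/P)/ln(1+r)⌉ = ⌈35.707⌉ = 36 payments; the last is €35.42.
Total paid = 35·€50.00 + €35.42 = €1,785.42.
Total interest = total paid − principal = €1,785.42 − €1,409.21 = €376.21.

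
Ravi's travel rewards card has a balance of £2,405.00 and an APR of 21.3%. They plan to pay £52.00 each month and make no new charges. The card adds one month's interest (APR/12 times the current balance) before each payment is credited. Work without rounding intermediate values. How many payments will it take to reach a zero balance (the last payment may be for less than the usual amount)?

Monthly rate r = 21.3%/12 = 1.775% = 0.01775.
Recurrence: B ← B·(1+r) − £52.00.
Month 1: interest £42.69; balance after payment £2,395.69.
Month 2: interest £42.52; balance after payment £2,386.21.
Closed form: n = −ln(1 − rB₀/P)/ln(1+r) = −ln(0.17906)/ln(1.01775) ≈ 97.760, so the balance reaches zero during payment 98.

98 months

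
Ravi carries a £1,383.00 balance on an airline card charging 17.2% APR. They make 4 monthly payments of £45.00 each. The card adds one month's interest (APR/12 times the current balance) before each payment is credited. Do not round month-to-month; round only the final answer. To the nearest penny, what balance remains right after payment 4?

£1,280.11

Monthly rate r = 17.2%/12 = 1.43333% = 0.0143333.
Each month: B ← B·(1+r) − £45.00.
Month 1: interest £19.82; balance after payment £1,357.82.
Month 2: interest £19.46; balance after payment £1,332.29.
Month 3: interest £19.10; balance after payment £1,306.38.
Month 4: interest £18.72; balance after payment £1,280.11.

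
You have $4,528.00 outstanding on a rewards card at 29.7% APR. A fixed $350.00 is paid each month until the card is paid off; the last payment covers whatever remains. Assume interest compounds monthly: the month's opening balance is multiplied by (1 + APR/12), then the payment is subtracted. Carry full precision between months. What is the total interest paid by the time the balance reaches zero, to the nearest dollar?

$998

Monthly rate r = 29.7%/12 = 2.475% = 0.02475.
Payoff takes n = ⌈−ln(1 − rB₀/P)/ln(1+r)⌉ = ⌈15.786⌉ = 16 payments; the last is $275.84.
Total paid = 15·$350.00 + $275.84 = $5,525.84.
Total interest = total paid − principal = $5,525.84 − $4,528.00 = $997.84.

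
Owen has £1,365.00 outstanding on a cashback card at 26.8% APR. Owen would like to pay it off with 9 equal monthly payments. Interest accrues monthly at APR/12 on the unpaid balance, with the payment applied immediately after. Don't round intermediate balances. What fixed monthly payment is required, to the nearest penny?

Monthly rate r = 26.8%/12 = 2.23333% = 0.0223333.
Level-payment amortization: P = B₀·r / (1 − (1+r)^(−n)) = 1365.00·0.0223333 / (1 − 1.02233^(−9)).
Denominator 1 − (1+r)^(−9) = 0.180276645.
P = 30.485 / 0.180276645 ≈ 169.10.

£169.10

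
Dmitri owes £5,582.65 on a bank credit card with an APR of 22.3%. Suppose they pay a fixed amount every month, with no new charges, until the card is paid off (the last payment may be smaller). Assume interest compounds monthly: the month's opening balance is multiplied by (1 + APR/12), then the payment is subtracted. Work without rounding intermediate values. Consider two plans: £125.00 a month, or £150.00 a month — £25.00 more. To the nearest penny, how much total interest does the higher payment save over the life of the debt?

Monthly rate r = 22.3%/12 = 1.85833% = 0.0185833.
At £125.00/mo: n = ⌈−ln(1 − rB₀/P)/ln(1+r)⌉ = 97 payments (last £27.76); total interest = total paid − £5,582.65 = £6,445.11.
At £150.00/mo: 64 payments (last £134.10); total interest £4,001.45.
Interest saved = £6,445.11 − £4,001.45 = £2,443.66.

£2,443.66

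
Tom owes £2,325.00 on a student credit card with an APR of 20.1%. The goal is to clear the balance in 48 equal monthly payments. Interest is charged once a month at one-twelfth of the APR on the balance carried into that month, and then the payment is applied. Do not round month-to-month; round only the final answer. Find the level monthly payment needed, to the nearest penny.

Monthly rate r = 20.1%/12 = 1.675% = 0.01675.
Level-payment amortization: P = B₀·r / (1 − (1+r)^(−n)) = 2325.00·0.01675 / (1 − 1.01675^(−48)).
Denominator 1 − (1+r)^(−48) = 0.549474572.
P = 38.9438 / 0.549474572 ≈ 70.87.

£70.87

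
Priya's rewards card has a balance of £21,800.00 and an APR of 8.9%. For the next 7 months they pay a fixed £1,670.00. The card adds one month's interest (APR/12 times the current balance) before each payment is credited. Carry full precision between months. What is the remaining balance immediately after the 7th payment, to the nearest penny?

£11,003.94

Monthly rate r = 8.9%/12 = 0.741667% = 0.00741667.
Each month: B ← B·(1+r) − £1,670.00.
Month 1: interest £161.68; balance after payment £20,291.68.
Month 2: interest £150.50; balance after payment £18,772.18.
Month 3: interest £139.23; balance after payment £17,241.41.
Month 4: interest £127.87; balance after payment £15,699.28.
Month 5: interest £116.44; balance after payment £14,145.72.
Month 6: interest £104.91; balance after payment £12,580.63.
Month 7: interest £93.31; balance after payment £11,003.94.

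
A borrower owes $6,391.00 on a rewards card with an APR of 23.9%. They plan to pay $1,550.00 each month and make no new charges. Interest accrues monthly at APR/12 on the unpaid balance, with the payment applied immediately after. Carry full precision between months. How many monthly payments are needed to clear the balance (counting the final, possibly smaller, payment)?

Monthly rate r = 23.9%/12 = 1.99167% = 0.0199167.
Recurrence: B ← B·(1+r) − $1,550.00.
Month 1: interest $127.29; balance after payment $4,968.29.
Month 2: interest $98.95; balance after payment $3,517.24.
Month 3: interest $70.05; balance after payment $2,037.29.
Month 4: interest $40.58; balance after payment $527.87.
Month 5: interest $10.51; balance after payment $0.00.

5 months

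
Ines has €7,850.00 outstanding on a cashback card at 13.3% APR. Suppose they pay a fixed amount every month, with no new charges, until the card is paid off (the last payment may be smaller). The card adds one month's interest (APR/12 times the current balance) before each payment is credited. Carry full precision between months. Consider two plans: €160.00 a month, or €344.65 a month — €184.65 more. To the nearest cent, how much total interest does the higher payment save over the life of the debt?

€2,294.09

Monthly rate r = 13.3%/12 = 1.10833% = 0.0110833.
At €160.00/mo: n = ⌈−ln(1 − rB₀/P)/ln(1+r)⌉ = 72 payments (last €31.84); total interest = total paid − €7,850.00 = €3,541.84.
At €344.65/mo: 27 payments (last €136.85); total interest €1,247.75.
Interest saved = €3,541.84 − €1,247.75 = €2,294.09.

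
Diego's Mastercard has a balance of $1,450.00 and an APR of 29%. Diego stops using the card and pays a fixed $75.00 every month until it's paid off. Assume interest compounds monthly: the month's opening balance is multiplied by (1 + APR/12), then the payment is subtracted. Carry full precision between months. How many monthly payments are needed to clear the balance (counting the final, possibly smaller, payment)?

Monthly rate r = 29%/12 = 2.41667% = 0.0241667.
Recurrence: B ← B·(1+r) − $75.00.
Month 1: interest $35.04; balance after payment $1,410.04.
Month 2: interest $34.08; balance after payment $1,369.12.
Closed form: n = −ln(1 − rB₀/P)/ln(1+r) = −ln(0.53278)/ln(1.02417) ≈ 26.368, so the balance reaches zero during payment 27.

27 payments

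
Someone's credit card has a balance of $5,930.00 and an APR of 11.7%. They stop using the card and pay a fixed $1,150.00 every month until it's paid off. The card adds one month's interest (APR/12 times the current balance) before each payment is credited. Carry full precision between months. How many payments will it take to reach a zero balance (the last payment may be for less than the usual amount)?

Monthly rate r = 11.7%/12 = 0.975% = 0.00975.
Recurrence: B ← B·(1+r) − $1,150.00.
Month 1: interest $57.82; balance after payment $4,837.82.
Month 2: interest $47.17; balance after payment $3,734.99.
Month 3: interest $36.42; balance after payment $2,621.40.
Month 4: interest $25.56; balance after payment $1,496.96.
Month 5: interest $14.60; balance after payment $361.56.
Month 6: interest $3.53; balance after payment $0.00.

6 payments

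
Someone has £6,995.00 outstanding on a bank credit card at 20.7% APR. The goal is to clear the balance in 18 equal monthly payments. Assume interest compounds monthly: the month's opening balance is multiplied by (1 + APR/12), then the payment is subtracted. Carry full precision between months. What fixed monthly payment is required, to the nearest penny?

£455.38

Monthly rate r = 20.7%/12 = 1.725% = 0.01725.
Level-payment amortization: P = B₀·r / (1 − (1+r)^(−n)) = 6995.00·0.01725 / (1 − 1.01725^(−18)).
Denominator 1 − (1+r)^(−18) = 0.264976158.
P = 120.664 / 0.264976158 ≈ 455.38.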